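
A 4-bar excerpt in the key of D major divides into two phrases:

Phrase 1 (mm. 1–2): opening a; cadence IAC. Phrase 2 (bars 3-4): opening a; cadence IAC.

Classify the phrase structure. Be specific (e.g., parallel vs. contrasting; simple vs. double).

repeated phrase

Both phrases have the same opening (a) and the same cadence (imperfect authentic cadence): the second is a restatement, not a consequent, so this is a repeated phrase rather than a period.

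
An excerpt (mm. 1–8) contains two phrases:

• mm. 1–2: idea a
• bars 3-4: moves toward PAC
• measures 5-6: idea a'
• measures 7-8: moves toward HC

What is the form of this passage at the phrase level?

phrase group

The second phrase closes with a half cadence, which is not stronger than the first phrase's perfect authentic cadence; without a weak→strong cadential pair there is no antecedent–consequent relationship, so this is a phrase group rather than a period.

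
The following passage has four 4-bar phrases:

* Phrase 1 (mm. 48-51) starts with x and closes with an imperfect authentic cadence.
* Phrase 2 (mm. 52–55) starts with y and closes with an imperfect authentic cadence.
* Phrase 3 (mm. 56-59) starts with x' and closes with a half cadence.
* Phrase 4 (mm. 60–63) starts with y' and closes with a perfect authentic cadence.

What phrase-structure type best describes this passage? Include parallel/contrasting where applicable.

Four phrases in two halves: the first half (mm. 48–55) ends with an imperfect authentic cadence, the second (measures 56-63) with a perfect authentic cadence — a large antecedent–consequent pair, i.e. a double period.
Phrase 3 begins with the same material as phrase 1, making it parallel.

parallel double period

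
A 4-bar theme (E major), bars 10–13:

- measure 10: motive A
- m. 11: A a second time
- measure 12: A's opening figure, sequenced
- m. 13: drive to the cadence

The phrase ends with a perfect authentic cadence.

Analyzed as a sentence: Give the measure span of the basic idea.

measures 10–10

The presentation of a sentence is the basic idea (m. 10) plus its repetition (m. 11); the basic idea is therefore measure 10.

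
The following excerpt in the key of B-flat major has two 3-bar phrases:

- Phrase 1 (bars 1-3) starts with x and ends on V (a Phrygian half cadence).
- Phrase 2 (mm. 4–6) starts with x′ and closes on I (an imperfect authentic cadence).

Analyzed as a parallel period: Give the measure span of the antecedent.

The antecedent is the phrase ending with the weaker cadence (Phrygian half cadence, phrase 1) and the consequent the one ending more conclusively (imperfect authentic cadence, phrase 2); the antecedent is measures 1-3.

measures 1–3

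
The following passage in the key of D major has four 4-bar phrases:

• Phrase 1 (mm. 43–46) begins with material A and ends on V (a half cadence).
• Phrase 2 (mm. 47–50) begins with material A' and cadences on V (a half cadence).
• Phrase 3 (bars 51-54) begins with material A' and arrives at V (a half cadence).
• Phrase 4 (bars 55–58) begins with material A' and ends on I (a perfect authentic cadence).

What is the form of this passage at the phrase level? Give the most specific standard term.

parallel double period

Four phrases in two halves: the first half (bars 43-50) ends with a half cadence, the second (measures 51-58) with a perfect authentic cadence — a large antecedent–consequent pair, i.e. a double period.
Phrase 3 begins with the same material as phrase 1, making it parallel.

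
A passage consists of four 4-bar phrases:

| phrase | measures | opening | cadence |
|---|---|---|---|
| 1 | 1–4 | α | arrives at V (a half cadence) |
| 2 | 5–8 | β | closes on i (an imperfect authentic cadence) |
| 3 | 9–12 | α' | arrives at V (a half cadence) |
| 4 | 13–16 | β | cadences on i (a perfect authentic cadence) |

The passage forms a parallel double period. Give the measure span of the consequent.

In a double period the four phrases pair into a large antecedent (phrases 1–2, ending imperfect authentic cadence) and a large consequent (phrases 3–4, ending perfect authentic cadence). The consequent spans bars 9-16.

measures 9–16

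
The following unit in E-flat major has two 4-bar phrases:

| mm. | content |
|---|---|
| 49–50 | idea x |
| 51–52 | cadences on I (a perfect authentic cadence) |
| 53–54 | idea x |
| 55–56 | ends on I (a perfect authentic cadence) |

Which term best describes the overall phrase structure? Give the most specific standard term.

repeated phrase

Both phrases have the same opening (x) and the same cadence (perfect authentic cadence): the second is a restatement, not a consequent, so this is a repeated phrase rather than a period.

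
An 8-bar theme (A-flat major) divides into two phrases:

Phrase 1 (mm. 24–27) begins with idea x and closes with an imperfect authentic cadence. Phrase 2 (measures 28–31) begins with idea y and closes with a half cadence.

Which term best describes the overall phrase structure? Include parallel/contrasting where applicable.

The second phrase closes with a half cadence, which is not stronger than the first phrase's imperfect authentic cadence; without a weak→strong cadential pair there is no antecedent–consequent relationship, so this is a phrase group rather than a period.

phrase group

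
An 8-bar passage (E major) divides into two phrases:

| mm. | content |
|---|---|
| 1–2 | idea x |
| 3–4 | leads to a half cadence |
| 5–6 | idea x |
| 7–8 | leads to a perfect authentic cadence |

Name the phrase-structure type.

parallel period

Phrase 1 ends with a half cadence (weaker) and phrase 2 with a perfect authentic cadence (stronger): antecedent + consequent = a period.
The two phrases open with the same material (x / x), so the period is parallel.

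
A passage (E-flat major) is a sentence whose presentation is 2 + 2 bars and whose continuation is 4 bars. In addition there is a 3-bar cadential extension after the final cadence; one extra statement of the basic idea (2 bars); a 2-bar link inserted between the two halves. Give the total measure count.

15 measures

Basic sentence: 2 + 2 + 4 = 8 bars.
8 (basic form) + 3 (cadential extension) + 2 (extra statement) + 2 (link) = 15.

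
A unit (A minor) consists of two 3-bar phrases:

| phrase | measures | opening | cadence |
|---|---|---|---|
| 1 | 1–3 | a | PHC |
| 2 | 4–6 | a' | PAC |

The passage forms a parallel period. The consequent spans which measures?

measures 4–6

The antecedent is the phrase ending with the weaker cadence (Phrygian half cadence, phrase 1) and the consequent the one ending more conclusively (perfect authentic cadence, phrase 2); the consequent is mm. 4–6.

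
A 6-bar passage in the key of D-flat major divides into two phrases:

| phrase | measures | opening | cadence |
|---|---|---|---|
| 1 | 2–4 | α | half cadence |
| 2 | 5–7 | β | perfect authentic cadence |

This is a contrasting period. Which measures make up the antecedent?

The phrase ending with the weaker cadence (half cadence) is the antecedent; the one ending more conclusively (perfect authentic cadence) is the consequent. The antecedent is measures 2–4.

measures 2–4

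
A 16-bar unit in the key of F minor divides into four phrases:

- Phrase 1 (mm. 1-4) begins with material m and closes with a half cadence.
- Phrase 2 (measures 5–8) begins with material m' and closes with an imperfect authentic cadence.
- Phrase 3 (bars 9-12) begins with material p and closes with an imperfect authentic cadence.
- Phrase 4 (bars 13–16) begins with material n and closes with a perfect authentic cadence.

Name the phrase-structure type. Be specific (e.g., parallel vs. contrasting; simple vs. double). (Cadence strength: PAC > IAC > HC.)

Four phrases in two halves: the first half (bars 1–8) ends with an imperfect authentic cadence, the second (measures 9-16) with a perfect authentic cadence — a large antecedent–consequent pair, i.e. a double period.
Phrase 3 begins with different material from phrase 1, making it contrasting.

contrasting double period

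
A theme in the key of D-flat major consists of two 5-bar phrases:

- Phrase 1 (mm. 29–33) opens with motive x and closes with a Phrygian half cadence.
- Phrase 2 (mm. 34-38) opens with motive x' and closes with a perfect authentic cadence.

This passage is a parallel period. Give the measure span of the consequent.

measures 34–38

The antecedent is the phrase ending with the weaker cadence (Phrygian half cadence, phrase 1) and the consequent the one ending more conclusively (perfect authentic cadence, phrase 2); the consequent is bars 34–38.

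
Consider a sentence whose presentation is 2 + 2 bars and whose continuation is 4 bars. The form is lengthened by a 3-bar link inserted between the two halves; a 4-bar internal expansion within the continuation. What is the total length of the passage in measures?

15 measures

Basic sentence: 2 + 2 + 4 = 8 bars.
8 (basic form) + 3 (link) + 4 (internal expansion) = 15.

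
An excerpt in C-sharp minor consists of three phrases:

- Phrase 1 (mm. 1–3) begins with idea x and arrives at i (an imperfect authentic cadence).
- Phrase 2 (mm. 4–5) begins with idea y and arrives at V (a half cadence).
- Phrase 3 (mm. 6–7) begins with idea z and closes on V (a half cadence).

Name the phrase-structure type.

phrase group

The final phrase closes with a half cadence, which is not stronger than the preceding half cadence; the 3 phrases lack an overall antecedent–consequent design and so form a phrase group.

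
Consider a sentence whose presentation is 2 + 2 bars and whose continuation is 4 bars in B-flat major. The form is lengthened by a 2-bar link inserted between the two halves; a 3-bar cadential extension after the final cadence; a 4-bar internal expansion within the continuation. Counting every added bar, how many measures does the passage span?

17 measures

Basic sentence: 2 + 2 + 4 = 8 bars.
8 (basic form) + 2 (link) + 3 (cadential extension) + 4 (internal expansion) = 17.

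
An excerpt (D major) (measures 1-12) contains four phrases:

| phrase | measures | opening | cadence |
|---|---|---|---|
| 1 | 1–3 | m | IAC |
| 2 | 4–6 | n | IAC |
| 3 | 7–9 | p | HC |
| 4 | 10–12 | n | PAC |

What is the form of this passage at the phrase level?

Four phrases in two halves: the first half (measures 1–6) ends with an imperfect authentic cadence, the second (bars 7–12) with a perfect authentic cadence — a large antecedent–consequent pair, i.e. a double period.
Phrase 3 begins with different material from phrase 1, making it contrasting.

contrasting double period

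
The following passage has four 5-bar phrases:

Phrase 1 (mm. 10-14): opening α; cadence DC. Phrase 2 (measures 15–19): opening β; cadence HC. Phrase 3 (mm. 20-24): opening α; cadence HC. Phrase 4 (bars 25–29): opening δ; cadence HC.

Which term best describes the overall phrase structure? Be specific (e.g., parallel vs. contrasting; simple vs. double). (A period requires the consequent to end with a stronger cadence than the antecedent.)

phrase group

Phrase 4 ends with a half cadence, no stronger than phrase 2's half cadence, so the four phrases do not form a double period; nor do phrases 3–4 duplicate 1–2, so it is not a repeated period. With no phrase reaching a conclusive cadence, the passage is a phrase group.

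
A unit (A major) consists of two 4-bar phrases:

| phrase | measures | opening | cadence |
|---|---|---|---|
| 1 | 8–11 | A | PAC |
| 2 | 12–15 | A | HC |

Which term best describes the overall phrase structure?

phrase group

The second phrase closes with a half cadence, which is not stronger than the first phrase's perfect authentic cadence; without a weak→strong cadential pair there is no antecedent–consequent relationship, so this is a phrase group rather than a period.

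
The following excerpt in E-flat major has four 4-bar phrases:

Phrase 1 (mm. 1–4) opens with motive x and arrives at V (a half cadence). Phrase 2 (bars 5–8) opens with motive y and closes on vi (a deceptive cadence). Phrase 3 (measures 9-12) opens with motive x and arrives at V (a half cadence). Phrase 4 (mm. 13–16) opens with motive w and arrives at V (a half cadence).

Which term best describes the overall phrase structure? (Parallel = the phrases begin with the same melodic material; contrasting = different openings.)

Phrase 4 ends with a half cadence, no stronger than phrase 2's deceptive cadence, so the four phrases do not form a double period; nor do phrases 3–4 duplicate 1–2, so it is not a repeated period. With no phrase reaching a conclusive cadence, the passage is a phrase group.

phrase group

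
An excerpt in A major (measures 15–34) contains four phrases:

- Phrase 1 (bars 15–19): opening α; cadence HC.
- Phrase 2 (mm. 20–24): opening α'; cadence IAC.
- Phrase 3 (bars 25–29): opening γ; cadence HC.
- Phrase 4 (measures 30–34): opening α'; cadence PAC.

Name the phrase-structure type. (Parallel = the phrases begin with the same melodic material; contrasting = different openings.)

contrasting double period

Four phrases in two halves: the first half (measures 15–24) ends with an imperfect authentic cadence, the second (bars 25-34) with a perfect authentic cadence — a large antecedent–consequent pair, i.e. a double period.
Phrase 3 begins with different material from phrase 1, making it contrasting.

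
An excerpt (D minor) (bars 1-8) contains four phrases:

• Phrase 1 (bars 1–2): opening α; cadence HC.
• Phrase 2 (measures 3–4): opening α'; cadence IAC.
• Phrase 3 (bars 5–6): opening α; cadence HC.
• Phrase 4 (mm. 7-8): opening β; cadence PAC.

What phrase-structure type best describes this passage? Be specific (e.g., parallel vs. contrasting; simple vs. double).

Four phrases in two halves: the first half (mm. 1-4) ends with an imperfect authentic cadence, the second (mm. 5–8) with a perfect authentic cadence — a large antecedent–consequent pair, i.e. a double period.
Phrase 3 begins with the same material as phrase 1, making it parallel.

parallel double period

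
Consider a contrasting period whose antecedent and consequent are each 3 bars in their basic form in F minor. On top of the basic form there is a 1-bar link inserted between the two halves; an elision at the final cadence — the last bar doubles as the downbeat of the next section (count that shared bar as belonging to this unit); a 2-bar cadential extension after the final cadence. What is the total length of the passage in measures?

9 measures

Basic contrasting period: 3 + 3 = 6 bars.
6 (basic form) + 1 (link) + 2 (cadential extension) = 9.
The elision shares a bar with the next section but does not change this unit's count.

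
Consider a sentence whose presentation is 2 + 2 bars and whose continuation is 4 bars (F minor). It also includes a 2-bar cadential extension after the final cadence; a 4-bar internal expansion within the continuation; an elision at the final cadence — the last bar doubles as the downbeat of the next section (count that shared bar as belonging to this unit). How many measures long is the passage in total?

Basic sentence: 2 + 2 + 4 = 8 bars.
8 (basic form) + 2 (cadential extension) + 4 (internal expansion) = 14.
The elision shares a bar with the next section but does not change this unit's count.

14 measures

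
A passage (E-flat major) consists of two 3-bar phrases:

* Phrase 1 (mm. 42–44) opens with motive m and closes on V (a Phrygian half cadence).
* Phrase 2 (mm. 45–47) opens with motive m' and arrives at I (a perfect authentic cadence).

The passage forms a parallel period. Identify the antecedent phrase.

phrase 1

The phrase ending with the weaker cadence (Phrygian half cadence) is the antecedent; the one ending more conclusively (perfect authentic cadence) is the consequent. The antecedent is phrase 1.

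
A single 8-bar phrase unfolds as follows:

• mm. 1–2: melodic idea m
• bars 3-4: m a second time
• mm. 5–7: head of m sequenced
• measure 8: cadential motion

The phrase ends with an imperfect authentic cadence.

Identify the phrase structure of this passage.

sentence

Basic idea (measures 1–2) + its repetition (bars 3–4) form the presentation; fragmentation and cadence (bars 5–8) form the continuation — the 8-bar whole is a sentence.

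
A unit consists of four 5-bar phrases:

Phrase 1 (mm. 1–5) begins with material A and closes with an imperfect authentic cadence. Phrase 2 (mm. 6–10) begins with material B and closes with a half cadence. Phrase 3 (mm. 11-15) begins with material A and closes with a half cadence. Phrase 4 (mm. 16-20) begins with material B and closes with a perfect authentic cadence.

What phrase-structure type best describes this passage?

parallel double period

Four phrases in two halves: the first half (mm. 1–10) ends with a half cadence, the second (mm. 11-20) with a perfect authentic cadence — a large antecedent–consequent pair, i.e. a double period.
Phrase 3 begins with the same material as phrase 1, making it parallel.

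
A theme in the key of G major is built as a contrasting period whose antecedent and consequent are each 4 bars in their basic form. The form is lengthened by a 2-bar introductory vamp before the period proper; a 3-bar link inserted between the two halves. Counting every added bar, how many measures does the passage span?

13 measures

Basic contrasting period: 4 + 4 = 8 bars.
8 (basic form) + 2 (introduction) + 3 (link) = 13.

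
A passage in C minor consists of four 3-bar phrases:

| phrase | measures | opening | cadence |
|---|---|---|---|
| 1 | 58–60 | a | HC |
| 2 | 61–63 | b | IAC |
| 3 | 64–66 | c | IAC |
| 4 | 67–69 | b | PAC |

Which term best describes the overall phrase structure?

Four phrases in two halves: the first half (bars 58–63) ends with an imperfect authentic cadence, the second (measures 64–69) with a perfect authentic cadence — a large antecedent–consequent pair, i.e. a double period.
Phrase 3 begins with different material from phrase 1, making it contrasting.

contrasting double period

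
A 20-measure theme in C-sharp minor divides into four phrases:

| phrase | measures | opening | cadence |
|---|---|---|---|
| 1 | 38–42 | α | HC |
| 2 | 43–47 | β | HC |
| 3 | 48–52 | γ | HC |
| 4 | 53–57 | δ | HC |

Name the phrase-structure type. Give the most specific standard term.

phrase group

Phrase 4 ends with a half cadence, no stronger than phrase 2's half cadence, so the four phrases do not form a double period; nor do phrases 3–4 duplicate 1–2, so it is not a repeated period. With no phrase reaching a conclusive cadence, the passage is a phrase group.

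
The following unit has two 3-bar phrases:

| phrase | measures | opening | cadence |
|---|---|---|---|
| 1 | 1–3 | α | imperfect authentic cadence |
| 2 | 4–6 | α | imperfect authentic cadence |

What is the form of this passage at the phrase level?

repeated phrase

Both phrases have the same opening (α) and the same cadence (imperfect authentic cadence): the second is a restatement, not a consequent, so this is a repeated phrase rather than a period.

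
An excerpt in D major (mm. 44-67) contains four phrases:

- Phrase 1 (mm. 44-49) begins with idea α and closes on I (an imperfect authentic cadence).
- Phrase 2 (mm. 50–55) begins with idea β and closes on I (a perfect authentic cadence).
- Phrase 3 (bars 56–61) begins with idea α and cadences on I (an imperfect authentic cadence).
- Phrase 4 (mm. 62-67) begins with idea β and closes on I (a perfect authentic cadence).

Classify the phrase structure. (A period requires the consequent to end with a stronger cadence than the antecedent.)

repeated period

The cadence pattern IAC–PAC–IAC–PAC is weak–strong twice, and phrases 3–4 restate phrases 1–2: a period heard twice, not a double period (which would end weakly at phrase 2).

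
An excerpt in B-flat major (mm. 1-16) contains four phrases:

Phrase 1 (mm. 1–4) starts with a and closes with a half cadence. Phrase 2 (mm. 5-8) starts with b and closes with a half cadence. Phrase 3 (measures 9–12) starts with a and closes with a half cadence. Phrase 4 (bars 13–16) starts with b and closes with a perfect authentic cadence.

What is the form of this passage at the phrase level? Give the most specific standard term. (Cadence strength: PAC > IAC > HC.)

parallel double period

Four phrases in two halves: the first half (measures 1–8) ends with a half cadence, the second (measures 9–16) with a perfect authentic cadence — a large antecedent–consequent pair, i.e. a double period.
Phrase 3 begins with the same material as phrase 1, making it parallel.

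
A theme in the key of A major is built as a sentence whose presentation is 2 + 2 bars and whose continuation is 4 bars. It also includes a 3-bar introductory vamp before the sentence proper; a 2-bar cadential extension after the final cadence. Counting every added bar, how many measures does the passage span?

Basic sentence: 2 + 2 + 4 = 8 bars.
8 (basic form) + 3 (introduction) + 2 (cadential extension) = 13.

13 measures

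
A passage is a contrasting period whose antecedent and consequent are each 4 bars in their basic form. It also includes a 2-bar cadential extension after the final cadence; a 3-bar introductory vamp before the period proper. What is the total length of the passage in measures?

13 measures

Basic contrasting period: 4 + 4 = 8 bars.
8 (basic form) + 2 (cadential extension) + 3 (introduction) = 13.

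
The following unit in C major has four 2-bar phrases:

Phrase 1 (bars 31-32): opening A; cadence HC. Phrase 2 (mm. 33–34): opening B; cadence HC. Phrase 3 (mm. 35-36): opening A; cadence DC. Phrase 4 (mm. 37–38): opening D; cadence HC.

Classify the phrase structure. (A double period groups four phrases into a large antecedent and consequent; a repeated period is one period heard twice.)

phrase group

Phrase 4 ends with a half cadence, no stronger than phrase 2's half cadence, so the four phrases do not form a double period; nor do phrases 3–4 duplicate 1–2, so it is not a repeated period. With no phrase reaching a conclusive cadence, the passage is a phrase group.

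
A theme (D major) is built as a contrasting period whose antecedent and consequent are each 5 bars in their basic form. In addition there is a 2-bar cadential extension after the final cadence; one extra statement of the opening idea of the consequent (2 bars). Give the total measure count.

Basic contrasting period: 5 + 5 = 10 bars.
10 (basic form) + 2 (cadential extension) + 2 (extra statement) = 14.

14 measures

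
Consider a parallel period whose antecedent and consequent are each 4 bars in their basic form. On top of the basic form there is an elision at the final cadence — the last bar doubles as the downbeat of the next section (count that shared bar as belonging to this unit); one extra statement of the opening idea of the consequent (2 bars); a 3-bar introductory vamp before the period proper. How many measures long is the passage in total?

13 measures

Basic parallel period: 4 + 4 = 8 bars.
8 (basic form) + 2 (extra statement) + 3 (introduction) = 13.
The elision shares a bar with the next section but does not change this unit's count.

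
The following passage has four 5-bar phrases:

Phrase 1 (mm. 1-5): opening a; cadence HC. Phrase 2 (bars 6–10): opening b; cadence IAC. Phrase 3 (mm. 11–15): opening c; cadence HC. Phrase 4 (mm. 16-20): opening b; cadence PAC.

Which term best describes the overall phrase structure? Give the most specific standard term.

Four phrases in two halves: the first half (mm. 1–10) ends with an imperfect authentic cadence, the second (mm. 11-20) with a perfect authentic cadence — a large antecedent–consequent pair, i.e. a double period.
Phrase 3 begins with different material from phrase 1, making it contrasting.

contrasting double period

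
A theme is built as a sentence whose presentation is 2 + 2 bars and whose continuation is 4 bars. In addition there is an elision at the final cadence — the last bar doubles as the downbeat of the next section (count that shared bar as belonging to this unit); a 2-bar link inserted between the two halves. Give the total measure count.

Basic sentence: 2 + 2 + 4 = 8 bars.
8 (basic form) + 2 (link) = 10.
The elision shares a bar with the next section but does not change this unit's count.

10 measures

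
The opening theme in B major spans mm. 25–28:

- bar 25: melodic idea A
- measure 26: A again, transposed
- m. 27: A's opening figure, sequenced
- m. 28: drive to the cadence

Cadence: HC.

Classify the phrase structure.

Basic idea (bar 25) + its repetition (measure 26) form the presentation; fragmentation and cadence (bars 27–28) form the continuation — the 4-bar whole is a sentence.

sentence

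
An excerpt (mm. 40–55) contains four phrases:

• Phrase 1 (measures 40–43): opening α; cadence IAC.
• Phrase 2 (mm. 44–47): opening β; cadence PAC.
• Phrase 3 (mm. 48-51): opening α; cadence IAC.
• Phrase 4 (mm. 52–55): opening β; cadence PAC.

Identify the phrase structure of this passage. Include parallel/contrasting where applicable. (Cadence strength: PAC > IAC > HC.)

repeated period

The cadence pattern IAC–PAC–IAC–PAC is weak–strong twice, and phrases 3–4 restate phrases 1–2: a period heard twice, not a double period (which would end weakly at phrase 2).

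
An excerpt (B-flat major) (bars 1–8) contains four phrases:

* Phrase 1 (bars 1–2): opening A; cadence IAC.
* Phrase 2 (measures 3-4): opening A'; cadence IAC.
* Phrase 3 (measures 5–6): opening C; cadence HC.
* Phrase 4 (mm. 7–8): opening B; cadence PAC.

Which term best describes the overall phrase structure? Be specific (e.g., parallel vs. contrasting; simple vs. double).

Four phrases in two halves: the first half (mm. 1–4) ends with an imperfect authentic cadence, the second (measures 5–8) with a perfect authentic cadence — a large antecedent–consequent pair, i.e. a double period.
Phrase 3 begins with different material from phrase 1, making it contrasting.

contrasting double period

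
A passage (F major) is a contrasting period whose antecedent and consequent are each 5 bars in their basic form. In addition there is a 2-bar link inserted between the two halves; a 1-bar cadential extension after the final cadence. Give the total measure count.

Basic contrasting period: 5 + 5 = 10 bars.
10 (basic form) + 2 (link) + 1 (cadential extension) = 13.

13 measures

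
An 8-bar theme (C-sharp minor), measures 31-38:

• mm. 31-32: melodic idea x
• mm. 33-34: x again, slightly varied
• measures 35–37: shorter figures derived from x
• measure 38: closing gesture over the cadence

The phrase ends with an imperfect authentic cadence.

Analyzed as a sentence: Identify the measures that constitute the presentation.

measures 31–34

The presentation of a sentence is the basic idea (mm. 31–32) plus its repetition (bars 33-34); the presentation is therefore mm. 31–34.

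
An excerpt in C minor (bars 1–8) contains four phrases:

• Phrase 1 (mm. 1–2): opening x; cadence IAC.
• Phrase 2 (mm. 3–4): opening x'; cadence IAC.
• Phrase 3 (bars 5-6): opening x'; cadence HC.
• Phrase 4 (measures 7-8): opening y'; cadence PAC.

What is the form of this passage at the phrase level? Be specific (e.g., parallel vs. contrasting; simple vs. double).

parallel double period

Four phrases in two halves: the first half (bars 1–4) ends with an imperfect authentic cadence, the second (bars 5–8) with a perfect authentic cadence — a large antecedent–consequent pair, i.e. a double period.
Phrase 3 begins with the same material as phrase 1, making it parallel.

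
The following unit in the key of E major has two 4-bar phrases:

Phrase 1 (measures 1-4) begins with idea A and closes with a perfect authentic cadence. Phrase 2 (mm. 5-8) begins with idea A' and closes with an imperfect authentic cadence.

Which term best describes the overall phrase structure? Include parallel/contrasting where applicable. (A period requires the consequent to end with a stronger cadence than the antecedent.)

The second phrase closes with an imperfect authentic cadence, which is not stronger than the first phrase's perfect authentic cadence; without a weak→strong cadential pair there is no antecedent–consequent relationship, so this is a phrase group rather than a period.

phrase group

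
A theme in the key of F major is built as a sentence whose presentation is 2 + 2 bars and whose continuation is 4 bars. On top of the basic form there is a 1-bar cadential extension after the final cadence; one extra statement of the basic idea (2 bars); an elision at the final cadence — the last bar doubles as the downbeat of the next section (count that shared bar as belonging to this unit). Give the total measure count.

11 measures

Basic sentence: 2 + 2 + 4 = 8 bars.
8 (basic form) + 1 (cadential extension) + 2 (extra statement) = 11.
The elision shares a bar with the next section but does not change this unit's count.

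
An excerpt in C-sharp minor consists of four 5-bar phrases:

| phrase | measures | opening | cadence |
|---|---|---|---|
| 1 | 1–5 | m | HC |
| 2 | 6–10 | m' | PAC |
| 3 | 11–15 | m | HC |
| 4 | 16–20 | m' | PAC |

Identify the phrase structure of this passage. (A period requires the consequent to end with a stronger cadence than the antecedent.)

The cadence pattern HC–PAC–HC–PAC is weak–strong twice, and phrases 3–4 restate phrases 1–2: a period heard twice, not a double period (which would end weakly at phrase 2).

repeated period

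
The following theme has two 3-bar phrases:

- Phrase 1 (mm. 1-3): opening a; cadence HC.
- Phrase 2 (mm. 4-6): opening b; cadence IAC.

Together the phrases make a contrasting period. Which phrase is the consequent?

The phrase ending with the weaker cadence (half cadence) is the antecedent; the one ending more conclusively (imperfect authentic cadence) is the consequent. The consequent is phrase 2.

phrase 2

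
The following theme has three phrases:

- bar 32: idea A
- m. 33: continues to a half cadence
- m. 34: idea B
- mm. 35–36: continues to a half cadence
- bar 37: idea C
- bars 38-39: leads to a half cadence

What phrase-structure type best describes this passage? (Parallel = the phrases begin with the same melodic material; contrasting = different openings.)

The final phrase closes with a half cadence, which is not stronger than the preceding half cadence; the 3 phrases lack an overall antecedent–consequent design and so form a phrase group.

phrase group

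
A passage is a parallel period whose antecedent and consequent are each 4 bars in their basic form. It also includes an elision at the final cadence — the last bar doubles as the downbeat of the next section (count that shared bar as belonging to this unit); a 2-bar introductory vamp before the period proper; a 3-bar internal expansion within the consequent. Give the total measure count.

Basic parallel period: 4 + 4 = 8 bars.
8 (basic form) + 2 (introduction) + 3 (internal expansion) = 13.
The elision shares a bar with the next section but does not change this unit's count.

13 measures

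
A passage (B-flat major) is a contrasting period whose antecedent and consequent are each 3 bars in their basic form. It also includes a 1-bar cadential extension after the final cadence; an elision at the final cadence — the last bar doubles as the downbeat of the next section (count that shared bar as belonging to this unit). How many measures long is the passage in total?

Basic contrasting period: 3 + 3 = 6 bars.
6 (basic form) + 1 (cadential extension) = 7.
The elision shares a bar with the next section but does not change this unit's count.

7 measures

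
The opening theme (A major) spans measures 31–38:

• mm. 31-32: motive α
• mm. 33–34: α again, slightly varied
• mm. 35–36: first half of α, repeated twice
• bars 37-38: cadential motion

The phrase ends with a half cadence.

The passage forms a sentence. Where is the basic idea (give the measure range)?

measures 31–32

The presentation of a sentence is the basic idea (measures 31–32) plus its repetition (bars 33-34); the basic idea is therefore mm. 31–32.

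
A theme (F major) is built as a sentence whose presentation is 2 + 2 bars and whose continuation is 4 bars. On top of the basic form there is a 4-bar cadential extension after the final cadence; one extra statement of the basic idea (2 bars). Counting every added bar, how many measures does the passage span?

Basic sentence: 2 + 2 + 4 = 8 bars.
8 (basic form) + 4 (cadential extension) + 2 (extra statement) = 14.

14 measures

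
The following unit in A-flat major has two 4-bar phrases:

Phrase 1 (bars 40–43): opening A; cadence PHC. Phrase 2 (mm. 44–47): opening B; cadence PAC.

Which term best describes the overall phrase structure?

contrasting period

Phrase 1 ends with a Phrygian half cadence (weaker) and phrase 2 with a perfect authentic cadence (stronger): antecedent + consequent = a period.
The two phrases open with different material (A / B), so the period is contrasting.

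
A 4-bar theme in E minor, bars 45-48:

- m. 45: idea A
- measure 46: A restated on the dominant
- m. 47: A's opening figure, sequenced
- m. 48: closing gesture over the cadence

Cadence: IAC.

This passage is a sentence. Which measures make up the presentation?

The presentation of a sentence is the basic idea (m. 45) plus its repetition (m. 46); the presentation is therefore measures 45-46.

measures 45–46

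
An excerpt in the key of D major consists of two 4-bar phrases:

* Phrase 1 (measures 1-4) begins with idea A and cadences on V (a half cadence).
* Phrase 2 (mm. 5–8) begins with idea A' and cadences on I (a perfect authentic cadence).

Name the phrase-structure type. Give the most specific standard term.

parallel period

Phrase 1 ends with a half cadence (weaker) and phrase 2 with a perfect authentic cadence (stronger): antecedent + consequent = a period.
The two phrases open with the same material (A / A'), so the period is parallel.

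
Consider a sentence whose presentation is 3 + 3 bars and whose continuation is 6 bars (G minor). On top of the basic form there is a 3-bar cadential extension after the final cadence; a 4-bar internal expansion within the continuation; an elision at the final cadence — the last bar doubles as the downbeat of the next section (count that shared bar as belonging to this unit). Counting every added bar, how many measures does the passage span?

19 measures

Basic sentence: 3 + 3 + 6 = 12 bars.
12 (basic form) + 3 (cadential extension) + 4 (internal expansion) = 19.
The elision shares a bar with the next section but does not change this unit's count.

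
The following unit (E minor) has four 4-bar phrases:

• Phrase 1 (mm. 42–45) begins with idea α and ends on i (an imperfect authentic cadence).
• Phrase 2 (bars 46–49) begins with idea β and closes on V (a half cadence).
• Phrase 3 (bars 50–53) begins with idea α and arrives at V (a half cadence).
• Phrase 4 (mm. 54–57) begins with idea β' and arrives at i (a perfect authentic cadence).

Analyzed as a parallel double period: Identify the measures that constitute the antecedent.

measures 42–49

In a double period the four phrases pair into a large antecedent (phrases 1–2, ending half cadence) and a large consequent (phrases 3–4, ending perfect authentic cadence). The antecedent spans measures 42–49.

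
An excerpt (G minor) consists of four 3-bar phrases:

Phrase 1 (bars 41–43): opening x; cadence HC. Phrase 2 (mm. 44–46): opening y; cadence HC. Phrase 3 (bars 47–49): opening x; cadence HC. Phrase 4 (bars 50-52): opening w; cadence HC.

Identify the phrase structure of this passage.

phrase group

Phrase 4 ends with a half cadence, no stronger than phrase 2's half cadence, so the four phrases do not form a double period; nor do phrases 3–4 duplicate 1–2, so it is not a repeated period. With no phrase reaching a conclusive cadence, the passage is a phrase group.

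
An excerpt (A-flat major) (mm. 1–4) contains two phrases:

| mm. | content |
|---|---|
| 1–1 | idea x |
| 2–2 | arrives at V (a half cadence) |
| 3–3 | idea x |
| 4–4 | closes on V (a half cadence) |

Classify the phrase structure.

repeated phrase

Both phrases have the same opening (x) and the same cadence (half cadence): the second is a restatement, not a consequent, so this is a repeated phrase rather than a period.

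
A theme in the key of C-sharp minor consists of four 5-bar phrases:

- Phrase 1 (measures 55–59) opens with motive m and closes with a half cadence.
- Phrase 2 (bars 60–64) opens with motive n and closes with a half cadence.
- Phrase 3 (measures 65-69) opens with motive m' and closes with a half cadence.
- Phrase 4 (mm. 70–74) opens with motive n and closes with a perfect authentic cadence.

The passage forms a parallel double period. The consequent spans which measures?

In a double period the four phrases pair into a large antecedent (phrases 1–2, ending half cadence) and a large consequent (phrases 3–4, ending perfect authentic cadence). The consequent spans bars 65–74.

measures 65–74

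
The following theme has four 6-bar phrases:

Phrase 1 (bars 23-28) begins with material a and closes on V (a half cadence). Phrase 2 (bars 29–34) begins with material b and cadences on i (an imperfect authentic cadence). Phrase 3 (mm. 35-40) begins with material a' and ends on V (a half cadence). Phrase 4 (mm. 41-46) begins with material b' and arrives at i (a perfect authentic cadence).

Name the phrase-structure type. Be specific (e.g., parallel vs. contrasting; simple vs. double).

parallel double period

Four phrases in two halves: the first half (mm. 23–34) ends with an imperfect authentic cadence, the second (mm. 35-46) with a perfect authentic cadence — a large antecedent–consequent pair, i.e. a double period.
Phrase 3 begins with the same material as phrase 1, making it parallel.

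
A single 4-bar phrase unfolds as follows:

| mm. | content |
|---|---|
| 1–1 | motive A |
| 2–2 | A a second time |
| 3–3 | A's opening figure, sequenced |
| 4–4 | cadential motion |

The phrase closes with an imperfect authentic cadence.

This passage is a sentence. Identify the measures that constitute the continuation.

After the presentation (bars 1–2), the continuation covers the fragmentation through the cadence: measures 3–4.

measures 3–4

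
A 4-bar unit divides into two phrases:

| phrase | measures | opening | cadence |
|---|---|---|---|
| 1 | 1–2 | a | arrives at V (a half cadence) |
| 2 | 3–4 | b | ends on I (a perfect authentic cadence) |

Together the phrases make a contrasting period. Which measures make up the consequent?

The phrase ending with the weaker cadence (half cadence) is the antecedent; the one ending more conclusively (perfect authentic cadence) is the consequent. The consequent is measures 3–4.

measures 3–4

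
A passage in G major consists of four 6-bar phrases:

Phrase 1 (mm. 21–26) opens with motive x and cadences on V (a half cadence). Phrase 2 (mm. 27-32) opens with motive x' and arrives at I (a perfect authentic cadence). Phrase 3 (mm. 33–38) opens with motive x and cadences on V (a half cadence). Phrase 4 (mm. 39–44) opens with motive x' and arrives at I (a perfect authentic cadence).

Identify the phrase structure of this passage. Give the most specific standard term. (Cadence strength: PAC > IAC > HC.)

The cadence pattern HC–PAC–HC–PAC is weak–strong twice, and phrases 3–4 restate phrases 1–2: a period heard twice, not a double period (which would end weakly at phrase 2).

repeated period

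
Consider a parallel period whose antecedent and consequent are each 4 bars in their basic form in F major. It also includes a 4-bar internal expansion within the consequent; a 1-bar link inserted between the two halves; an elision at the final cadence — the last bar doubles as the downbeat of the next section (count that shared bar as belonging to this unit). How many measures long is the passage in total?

13 measures

Basic parallel period: 4 + 4 = 8 bars.
8 (basic form) + 4 (internal expansion) + 1 (link) = 13.
The elision shares a bar with the next section but does not change this unit's count.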